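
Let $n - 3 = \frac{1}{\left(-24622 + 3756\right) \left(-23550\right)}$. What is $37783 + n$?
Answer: $\frac{18567825019801}{491394300} \approx 37786.0$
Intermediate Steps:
$n = \frac{1474182901}{491394300}$ ($n = 3 + \frac{1}{\left(-24622 + 3756\right) \left(-23550\right)} = 3 + \frac{1}{-20866} \left(- \frac{1}{23550}\right) = 3 - - \frac{1}{491394300} = 3 + \frac{1}{491394300} = \frac{1474182901}{491394300} \approx 3.0$)
$37783 + n = 37783 + \frac{1474182901}{491394300} = \frac{18567825019801}{491394300}$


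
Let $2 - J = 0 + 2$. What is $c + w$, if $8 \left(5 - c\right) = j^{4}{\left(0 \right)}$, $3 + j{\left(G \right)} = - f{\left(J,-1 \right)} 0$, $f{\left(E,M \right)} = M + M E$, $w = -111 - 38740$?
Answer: $- \frac{310849}{8} \approx -38856.0$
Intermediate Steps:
$w = -38851$ ($w = -111 - 38740 = -38851$)
$J = 0$ ($J = 2 - \left(0 + 2\right) = 2 - 2 = 0$)
$f{\left(E,M \right)} = M + E M$
$j{\left(G \right)} = -3$ ($j{\left(G \right)} = -3 + - \left(-1\right) \left(1 + 0\right) 0 = -3 + - \left(-1\right) 1 \cdot 0 = -3 + \left(-1\right) \left(-1\right) 0 = -3 + 1 \cdot 0 = -3 + 0 = -3$)
$c = - \frac{41}{8}$ ($c = 5 - \frac{\left(-3\right)^{4}}{8} = 5 - \frac{81}{8} = - \frac{41}{8} \approx -5.125$)
$c + w = - \frac{41}{8} - 38851 = - \frac{310849}{8}$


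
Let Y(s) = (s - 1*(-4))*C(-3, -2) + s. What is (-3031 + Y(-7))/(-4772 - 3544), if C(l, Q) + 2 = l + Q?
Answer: 431/1188 ≈ 0.36279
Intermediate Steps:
C(l, Q) = -2 + Q + l (C(l, Q) = -2 + (l + Q) = -2 + (Q + l) = -2 + Q + l)
Y(s) = -28 - 6*s (Y(s) = (s - 1*(-4))*(-2 - 2 - 3) + s = (s + 4)*(-7) + s = (4 + s)*(-7) + s = (-28 - 7*s) + s = -28 - 6*s)
(-3031 + Y(-7))/(-4772 - 3544) = (-3031 + (-28 - 6*(-7)))/(-4772 - 3544) = (-3031 + (-28 + 42))/(-8316) = (-3031 + 14)*(-1/8316) = -3017*(-1/8316) = 431/1188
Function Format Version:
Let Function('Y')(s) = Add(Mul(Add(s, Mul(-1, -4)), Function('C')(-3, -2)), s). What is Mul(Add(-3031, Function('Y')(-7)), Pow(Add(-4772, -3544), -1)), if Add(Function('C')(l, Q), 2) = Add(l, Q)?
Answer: Rational(431, 1188) ≈ 0.36279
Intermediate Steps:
Function('C')(l, Q) = Add(-2, Q, l) (Function('C')(l, Q) = Add(-2, Add(l, Q)) = Add(-2, Add(Q, l)) = Add(-2, Q, l))
Function('Y')(s) = Add(-28, Mul(-6, s)) (Function('Y')(s) = Add(Mul(Add(s, Mul(-1, -4)), Add(-2, -2, -3)), s) = Add(Mul(Add(s, 4), -7), s) = Add(Mul(Add(4, s), -7), s) = Add(Add(-28, Mul(-7, s)), s) = Add(-28, Mul(-6, s)))
Mul(Add(-3031, Function('Y')(-7)), Pow(Add(-4772, -3544), -1)) = Mul(Add(-3031, Add(-28, Mul(-6, -7))), Pow(Add(-4772, -3544), -1)) = Mul(Add(-3031, Add(-28, 42)), Pow(-8316, -1)) = Mul(Add(-3031, 14), Rational(-1, 8316)) = Mul(-3017, Rational(-1, 8316)) = Rational(431, 1188)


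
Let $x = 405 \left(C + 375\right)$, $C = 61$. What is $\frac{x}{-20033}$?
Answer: $- \frac{176580}{20033} \approx -8.8145$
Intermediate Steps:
$x = 176580$ ($x = 405 \left(61 + 375\right) = 405 \cdot 436 = 176580$)
$\frac{x}{-20033} = \frac{176580}{-20033} = 176580 \left(- \frac{1}{20033}\right) = - \frac{176580}{20033}$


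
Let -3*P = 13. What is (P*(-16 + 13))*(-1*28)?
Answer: -364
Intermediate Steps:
P = -13/3 (P = -⅓*13 = -13/3 ≈ -4.3333)
(P*(-16 + 13))*(-1*28) = (-13*(-16 + 13)/3)*(-1*28) = -13/3*(-3)*(-28) = 13*(-28) = -364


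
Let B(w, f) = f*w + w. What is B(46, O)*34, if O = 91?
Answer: 143888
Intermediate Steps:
B(w, f) = w + f*w
B(46, O)*34 = (46*(1 + 91))*34 = (46*92)*34 = 4232*34 = 143888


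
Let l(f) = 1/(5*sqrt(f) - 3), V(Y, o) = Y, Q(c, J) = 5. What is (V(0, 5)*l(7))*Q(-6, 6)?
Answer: 0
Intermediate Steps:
l(f) = 1/(-3 + 5*sqrt(f))
(V(0, 5)*l(7))*Q(-6, 6) = (0/(-3 + 5*sqrt(7)))*5 = 0*5 = 0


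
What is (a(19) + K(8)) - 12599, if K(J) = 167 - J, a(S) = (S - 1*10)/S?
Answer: -236351/19 ≈ -12440.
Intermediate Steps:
a(S) = (-10 + S)/S (a(S) = (S - 10)/S = (-10 + S)/S)
(a(19) + K(8)) - 12599 = ((-10 + 19)/19 + (167 - 1*8)) - 12599 = ((1/19)*9 + (167 - 8)) - 12599 = (9/19 + 159) - 12599 = 3030/19 - 12599 = -236351/19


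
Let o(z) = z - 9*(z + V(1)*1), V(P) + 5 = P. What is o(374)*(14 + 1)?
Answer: -44340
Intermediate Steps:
V(P) = -5 + P
o(z) = 36 - 8*z (o(z) = z - 9*(z + (-5 + 1)*1) = z - 9*(z - 4*1) = z - 9*(z - 4) = z - 9*(-4 + z) = z + (36 - 9*z) = 36 - 8*z)
o(374)*(14 + 1) = (36 - 8*374)*(14 + 1) = (36 - 2992)*15 = -2956*15 = -44340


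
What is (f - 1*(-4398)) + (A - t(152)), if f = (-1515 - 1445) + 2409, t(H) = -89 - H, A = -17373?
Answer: -13285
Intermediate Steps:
f = -551 (f = -2960 + 2409 = -551)
(f - 1*(-4398)) + (A - t(152)) = (-551 - 1*(-4398)) + (-17373 - (-89 - 1*152)) = (-551 + 4398) + (-17373 - (-89 - 152)) = 3847 + (-17373 - 1*(-241)) = 3847 + (-17373 + 241) = 3847 - 17132 = -13285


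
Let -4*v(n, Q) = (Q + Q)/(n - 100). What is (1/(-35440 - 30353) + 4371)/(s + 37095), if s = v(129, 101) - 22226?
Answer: 16679709716/56733369693 ≈ 0.29400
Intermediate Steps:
v(n, Q) = -Q/(2*(-100 + n)) (v(n, Q) = -(Q + Q)/(4*(n - 100)) = -2*Q/(4*(-100 + n)) = -Q/(2*(-100 + n)))
s = -1289209/58 (s = -1*101/(-200 + 2*129) - 22226 = -1*101/(-200 + 258) - 22226 = -1*101/58 - 22226 = -1*101*1/58 - 22226 = -101/58 - 22226 = -1289209/58 ≈ -22228.)
(1/(-35440 - 30353) + 4371)/(s + 37095) = (1/(-35440 - 30353) + 4371)/(-1289209/58 + 37095) = (1/(-65793) + 4371)/(862301/58) = (-1/65793 + 4371)*(58/862301) = (287581202/65793)*(58/862301) = 16679709716/56733369693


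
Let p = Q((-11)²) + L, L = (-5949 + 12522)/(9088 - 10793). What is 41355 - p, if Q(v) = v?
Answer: 70310543/1705 ≈ 41238.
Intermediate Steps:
L = -6573/1705 (L = 6573/(-1705) = 6573*(-1/1705) = -6573/1705 ≈ -3.8551)
p = 199732/1705 (p = (-11)² - 6573/1705 = 121 - 6573/1705 = 199732/1705 ≈ 117.14)
41355 - p = 41355 - 1*199732/1705 = 41355 - 199732/1705 = 70310543/1705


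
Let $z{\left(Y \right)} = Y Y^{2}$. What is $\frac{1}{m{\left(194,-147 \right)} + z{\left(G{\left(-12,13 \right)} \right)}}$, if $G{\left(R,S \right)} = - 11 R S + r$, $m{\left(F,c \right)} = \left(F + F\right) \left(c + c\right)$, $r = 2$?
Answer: $\frac{1}{5070604160} \approx 1.9722 \cdot 10^{-10}$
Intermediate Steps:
$m{\left(F,c \right)} = 4 F c$ ($m{\left(F,c \right)} = 2 F 2 c = 4 F c$)
$G{\left(R,S \right)} = 2 - 11 R S$ ($G{\left(R,S \right)} = - 11 R S + 2 = 2 - 11 R S$)
$z{\left(Y \right)} = Y^{3}$
$\frac{1}{m{\left(194,-147 \right)} + z{\left(G{\left(-12,13 \right)} \right)}} = \frac{1}{4 \cdot 194 \left(-147\right) + \left(2 - \left(-132\right) 13\right)^{3}} = \frac{1}{-114072 + \left(2 + 1716\right)^{3}} = \frac{1}{-114072 + 1718^{3}} = \frac{1}{-114072 + 5070718232} = \frac{1}{5070604160}$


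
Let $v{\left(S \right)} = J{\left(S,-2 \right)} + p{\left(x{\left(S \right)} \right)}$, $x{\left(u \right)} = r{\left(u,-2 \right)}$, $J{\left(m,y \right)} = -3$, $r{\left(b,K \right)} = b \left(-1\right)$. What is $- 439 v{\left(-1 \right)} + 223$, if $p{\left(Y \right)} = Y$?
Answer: $1101$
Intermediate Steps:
$r{\left(b,K \right)} = - b$
$x{\left(u \right)} = - u$
$v{\left(S \right)} = -3 - S$
$- 439 v{\left(-1 \right)} + 223 = - 439 \left(-3 - -1\right) + 223 = - 439 \left(-3 + 1\right) + 223 = \left(-439\right) \left(-2\right) + 223 = 878 + 223 = 1101$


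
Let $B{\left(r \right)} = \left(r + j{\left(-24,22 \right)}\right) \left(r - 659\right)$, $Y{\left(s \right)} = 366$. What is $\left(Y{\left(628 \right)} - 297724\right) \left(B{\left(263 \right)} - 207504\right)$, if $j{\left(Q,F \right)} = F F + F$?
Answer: $152255622024$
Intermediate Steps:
$j{\left(Q,F \right)} = F + F^{2}$ ($j{\left(Q,F \right)} = F^{2} + F = F + F^{2}$)
$B{\left(r \right)} = \left(-659 + r\right) \left(506 + r\right)$ ($B{\left(r \right)} = \left(r + 22 \left(1 + 22\right)\right) \left(r - 659\right) = \left(r + 22 \cdot 23\right) \left(-659 + r\right) = \left(r + 506\right) \left(-659 + r\right) = \left(506 + r\right) \left(-659 + r\right) = \left(-659 + r\right) \left(506 + r\right)$)
$\left(Y{\left(628 \right)} - 297724\right) \left(B{\left(263 \right)} - 207504\right) = \left(366 - 297724\right) \left(\left(-333454 + 263^{2} - 40239\right) - 207504\right) = - 297358 \left(\left(-333454 + 69169 - 40239\right) - 207504\right) = - 297358 \left(-304524 - 207504\right) = \left(-297358\right) \left(-512028\right) = 152255622024$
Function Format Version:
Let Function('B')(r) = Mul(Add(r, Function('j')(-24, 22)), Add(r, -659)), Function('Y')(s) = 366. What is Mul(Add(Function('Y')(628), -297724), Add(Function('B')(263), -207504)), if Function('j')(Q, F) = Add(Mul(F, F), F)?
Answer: 152255622024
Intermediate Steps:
Function('j')(Q, F) = Add(F, Pow(F, 2)) (Function('j')(Q, F) = Add(Pow(F, 2), F) = Add(F, Pow(F, 2)))
Function('B')(r) = Mul(Add(-659, r), Add(506, r)) (Function('B')(r) = Mul(Add(r, Mul(22, Add(1, 22))), Add(r, -659)) = Mul(Add(r, Mul(22, 23)), Add(-659, r)) = Mul(Add(r, 506), Add(-659, r)) = Mul(Add(506, r), Add(-659, r)) = Mul(Add(-659, r), Add(506, r)))
Mul(Add(Function('Y')(628), -297724), Add(Function('B')(263), -207504)) = Mul(Add(366, -297724), Add(Add(-333454, Pow(263, 2), Mul(-153, 263)), -207504)) = Mul(-297358, Add(Add(-333454, 69169, -40239), -207504)) = Mul(-297358, Add(-304524, -207504)) = Mul(-297358, -512028) = 152255622024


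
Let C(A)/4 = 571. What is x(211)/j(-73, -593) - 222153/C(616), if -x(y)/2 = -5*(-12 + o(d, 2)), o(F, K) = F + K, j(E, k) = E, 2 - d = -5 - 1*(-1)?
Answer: -16125809/166732 ≈ -96.717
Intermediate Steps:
d = 6 (d = 2 - (-5 - 1*(-1)) = 2 - (-5 + 1) = 2 - 1*(-4) = 2 + 4 = 6)
C(A) = 2284 (C(A) = 4*571 = 2284)
x(y) = -40 (x(y) = -(-10)*(-12 + (6 + 2)) = -(-10)*(-12 + 8) = -(-10)*(-4) = -2*20 = -40)
x(211)/j(-73, -593) - 222153/C(616) = -40/(-73) - 222153/2284 = -40*(-1/73) - 222153*1/2284 = 40/73 - 222153/2284 = -16125809/166732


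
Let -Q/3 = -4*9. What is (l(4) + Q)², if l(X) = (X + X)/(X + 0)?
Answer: 12100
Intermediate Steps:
l(X) = 2 (l(X) = (2*X)/X = 2)
Q = 108 (Q = -(-12)*9 = -3*(-36) = 108)
(l(4) + Q)² = (2 + 108)² = 110² = 12100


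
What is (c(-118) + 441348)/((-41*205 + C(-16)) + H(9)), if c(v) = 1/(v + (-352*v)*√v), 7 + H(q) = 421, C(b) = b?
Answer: -761430964890071/13813991987898 + 176*I*√118/6906995993949 ≈ -55.12 + 2.768e-10*I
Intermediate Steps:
H(q) = 414 (H(q) = -7 + 421 = 414)
c(v) = 1/(v - 352*v^(3/2))
(c(-118) + 441348)/((-41*205 + C(-16)) + H(9)) = (1/(-118 - (-41536)*I*√118) + 441348)/((-41*205 - 16) + 414) = (1/(-118 - (-41536)*I*√118) + 441348)/((-8405 - 16) + 414) = (1/(-118 + 41536*I*√118) + 441348)/(-8421 + 414) = (441348 + 1/(-118 + 41536*I*√118))/(-8007) = (441348 + 1/(-118 + 41536*I*√118))*(-1/8007) = -147116/2669 - 1/(8007*(-118 + 41536*I*√118))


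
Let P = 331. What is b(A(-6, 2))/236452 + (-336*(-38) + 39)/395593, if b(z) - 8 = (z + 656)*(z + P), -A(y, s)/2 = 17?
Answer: 38055441385/46769378018 ≈ 0.81368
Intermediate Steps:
A(y, s) = -34 (A(y, s) = -2*17 = -34)
b(z) = 8 + (331 + z)*(656 + z) (b(z) = 8 + (z + 656)*(z + 331) = 8 + (656 + z)*(331 + z) = 8 + (331 + z)*(656 + z))
b(A(-6, 2))/236452 + (-336*(-38) + 39)/395593 = (217144 + (-34)**2 + 987*(-34))/236452 + (-336*(-38) + 39)/395593 = (217144 + 1156 - 33558)*(1/236452) + (12768 + 39)*(1/395593) = 184742*(1/236452) + 12807*(1/395593) = 92371/118226 + 12807/395593 = 38055441385/46769378018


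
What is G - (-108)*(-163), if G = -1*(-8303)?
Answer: -9301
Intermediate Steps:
G = 8303
G - (-108)*(-163) = 8303 - (-108)*(-163) = 8303 - 1*17604 = 8303 - 17604 = -9301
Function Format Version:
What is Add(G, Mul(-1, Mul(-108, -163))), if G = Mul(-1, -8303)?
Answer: -9301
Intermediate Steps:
G = 8303
Add(G, Mul(-1, Mul(-108, -163))) = Add(8303, Mul(-1, Mul(-108, -163))) = Add(8303, Mul(-1, 17604)) = Add(8303, -17604) = -9301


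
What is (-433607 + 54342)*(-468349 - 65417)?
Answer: 202438761990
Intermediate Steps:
(-433607 + 54342)*(-468349 - 65417) = -379265*(-533766) = 202438761990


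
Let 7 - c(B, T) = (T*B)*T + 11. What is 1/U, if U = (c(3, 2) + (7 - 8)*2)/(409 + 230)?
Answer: -71/2 ≈ -35.500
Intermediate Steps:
c(B, T) = -4 - B*T² (c(B, T) = 7 - ((T*B)*T + 11) = 7 - ((B*T)*T + 11) = 7 - (B*T² + 11) = 7 - (11 + B*T²) = 7 + (-11 - B*T²) = -4 - B*T²)
U = -2/71 (U = ((-4 - 1*3*2²) + (7 - 8)*2)/(409 + 230) = ((-4 - 1*3*4) - 1*2)/639 = ((-4 - 12) - 2)*(1/639) = (-16 - 2)*(1/639) = -18*1/639 = -2/71 ≈ -0.028169)
1/U = 1/(-2/71) = -71/2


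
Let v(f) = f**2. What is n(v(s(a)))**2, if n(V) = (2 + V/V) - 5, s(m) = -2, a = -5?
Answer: 4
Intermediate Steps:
n(V) = -2 (n(V) = (2 + 1) - 5 = 3 - 5 = -2)
n(v(s(a)))**2 = (-2)**2 = 4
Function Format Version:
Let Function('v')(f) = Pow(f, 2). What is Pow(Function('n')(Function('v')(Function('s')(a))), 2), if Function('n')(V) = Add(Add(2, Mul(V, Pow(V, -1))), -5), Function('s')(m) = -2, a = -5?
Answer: 4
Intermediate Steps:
Function('n')(V) = -2 (Function('n')(V) = Add(Add(2, 1), -5) = Add(3, -5) = -2)
Pow(Function('n')(Function('v')(Function('s')(a))), 2) = Pow(-2, 2) = 4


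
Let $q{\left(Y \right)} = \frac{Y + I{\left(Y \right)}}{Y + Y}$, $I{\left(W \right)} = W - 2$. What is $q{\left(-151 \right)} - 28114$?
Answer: $- \frac{4245062}{151} \approx -28113.0$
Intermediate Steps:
$I{\left(W \right)} = -2 + W$
$q{\left(Y \right)} = \frac{-2 + 2 Y}{2 Y}$ ($q{\left(Y \right)} = \frac{Y + \left(-2 + Y\right)}{Y + Y} = \frac{-2 + 2 Y}{2 Y}$)
$q{\left(-151 \right)} - 28114 = \frac{-1 - 151}{-151} - 28114 = \left(- \frac{1}{151}\right) \left(-152\right) - 28114 = \frac{152}{151} - 28114 = - \frac{4245062}{151}$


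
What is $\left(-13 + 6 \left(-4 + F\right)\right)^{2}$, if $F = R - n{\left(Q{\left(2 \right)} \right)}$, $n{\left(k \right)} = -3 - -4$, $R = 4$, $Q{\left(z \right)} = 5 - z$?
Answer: $361$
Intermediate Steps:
$n{\left(k \right)} = 1$ ($n{\left(k \right)} = -3 + 4 = 1$)
$F = 3$ ($F = 4 - 1 = 3$)
$\left(-13 + 6 \left(-4 + F\right)\right)^{2} = \left(-13 + 6 \left(-4 + 3\right)\right)^{2} = \left(-13 + 6 \left(-1\right)\right)^{2} = \left(-13 - 6\right)^{2} = \left(-19\right)^{2} = 361$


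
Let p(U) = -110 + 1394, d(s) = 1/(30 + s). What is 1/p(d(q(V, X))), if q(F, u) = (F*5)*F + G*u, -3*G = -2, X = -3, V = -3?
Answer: 1/1284 ≈ 0.00077882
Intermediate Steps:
G = 2/3 (G = -1/3*(-2) = 2/3 ≈ 0.66667)
q(F, u) = 5*F**2 + 2*u/3 (q(F, u) = (F*5)*F + 2*u/3 = (5*F)*F + 2*u/3 = 5*F**2 + 2*u/3)
p(U) = 1284
1/p(d(q(V, X))) = 1/1284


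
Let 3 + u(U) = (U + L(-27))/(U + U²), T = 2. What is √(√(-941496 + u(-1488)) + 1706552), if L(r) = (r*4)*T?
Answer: √(14505237435983072 + 92194*I*√8002490725106138)/92194 ≈ 1306.4 + 0.37138*I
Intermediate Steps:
L(r) = 8*r (L(r) = (r*4)*2 = (4*r)*2 = 8*r)
u(U) = -3 + (-216 + U)/(U + U²) (u(U) = -3 + (U + 8*(-27))/(U + U²) = -3 + (U - 216)/(U + U²) = -3 + (-216 + U)/(U + U²))
√(√(-941496 + u(-1488)) + 1706552) = √(√(-941496 + (-216 - 3*(-1488)² - 2*(-1488))/((-1488)*(1 - 1488))) + 1706552) = √(√(-941496 - 1/1488*(-216 - 3*2214144 + 2976)/(-1487)) + 1706552) = √(√(-941496 - 1/1488*(-1/1487)*(-216 - 6642432 + 2976)) + 1706552) = √(√(-941496 - 1/1488*(-1/1487)*(-6639672)) + 1706552) = √(√(-941496 - 276653/92194) + 1706552) = √(√(-86800558877/92194) + 1706552) = √(I*√8002490725106138/92194 + 1706552) = √(1706552 + I*√8002490725106138/92194)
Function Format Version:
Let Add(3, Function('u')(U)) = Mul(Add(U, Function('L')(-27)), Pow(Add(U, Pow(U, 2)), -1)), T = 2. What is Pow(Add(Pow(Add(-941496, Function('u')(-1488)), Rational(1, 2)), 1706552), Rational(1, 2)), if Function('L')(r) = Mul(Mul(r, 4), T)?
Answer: Mul(Rational(1, 92194), Pow(Add(14505237435983072, Mul(92194, I, Pow(8002490725106138, Rational(1, 2)))), Rational(1, 2))) ≈ Add(1306.4, Mul(0.37138, I))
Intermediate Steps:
Function('L')(r) = Mul(8, r) (Function('L')(r) = Mul(Mul(r, 4), 2) = Mul(Mul(4, r), 2) = Mul(8, r))
Function('u')(U) = Add(-3, Mul(Pow(Add(U, Pow(U, 2)), -1), Add(-216, U))) (Function('u')(U) = Add(-3, Mul(Add(U, Mul(8, -27)), Pow(Add(U, Pow(U, 2)), -1))) = Add(-3, Mul(Add(U, -216), Pow(Add(U, Pow(U, 2)), -1))) = Add(-3, Mul(Add(-216, U), Pow(Add(U, Pow(U, 2)), -1))) = Add(-3, Mul(Pow(Add(U, Pow(U, 2)), -1), Add(-216, U))))
Pow(Add(Pow(Add(-941496, Function('u')(-1488)), Rational(1, 2)), 1706552), Rational(1, 2)) = Pow(Add(Pow(Add(-941496, Mul(Pow(-1488, -1), Pow(Add(1, -1488), -1), Add(-216, Mul(-3, Pow(-1488, 2)), Mul(-2, -1488)))), Rational(1, 2)), 1706552), Rational(1, 2)) = Pow(Add(Pow(Add(-941496, Mul(Rational(-1, 1488), Pow(-1487, -1), Add(-216, Mul(-3, 2214144), 2976))), Rational(1, 2)), 1706552), Rational(1, 2)) = Pow(Add(Pow(Add(-941496, Mul(Rational(-1, 1488), Rational(-1, 1487), Add(-216, -6642432, 2976))), Rational(1, 2)), 1706552), Rational(1, 2)) = Pow(Add(Pow(Add(-941496, Mul(Rational(-1, 1488), Rational(-1, 1487), -6639672)), Rational(1, 2)), 1706552), Rational(1, 2)) = Pow(Add(Pow(Add(-941496, Rational(-276653, 92194)), Rational(1, 2)), 1706552), Rational(1, 2)) = Pow(Add(Pow(Rational(-86800558877, 92194), Rational(1, 2)), 1706552), Rational(1, 2)) = Pow(Add(Mul(Rational(1, 92194), I, Pow(8002490725106138, Rational(1, 2))), 1706552), Rational(1, 2)) = Pow(Add(1706552, Mul(Rational(1, 92194), I, Pow(8002490725106138, Rational(1, 2)))), Rational(1, 2))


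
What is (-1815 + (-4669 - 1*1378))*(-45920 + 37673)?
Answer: 64837914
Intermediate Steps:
(-1815 + (-4669 - 1*1378))*(-45920 + 37673) = (-1815 + (-4669 - 1378))*(-8247) = (-1815 - 6047)*(-8247) = -7862*(-8247) = 64837914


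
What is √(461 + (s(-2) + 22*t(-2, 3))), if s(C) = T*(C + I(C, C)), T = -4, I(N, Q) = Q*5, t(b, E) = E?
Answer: 5*√23 ≈ 23.979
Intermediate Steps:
I(N, Q) = 5*Q
s(C) = -24*C (s(C) = -4*(C + 5*C) = -24*C)
√(461 + (s(-2) + 22*t(-2, 3))) = √(461 + (-24*(-2) + 22*3)) = √(461 + (48 + 66)) = √(461 + 114) = √575 = 5*√23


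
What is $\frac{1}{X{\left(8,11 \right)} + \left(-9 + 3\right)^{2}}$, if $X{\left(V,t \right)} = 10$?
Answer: $\frac{1}{46} \approx 0.021739$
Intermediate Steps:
$\frac{1}{X{\left(8,11 \right)} + \left(-9 + 3\right)^{2}} = \frac{1}{10 + \left(-9 + 3\right)^{2}} = \frac{1}{10 + \left(-6\right)^{2}} = \frac{1}{10 + 36} = \frac{1}{46}$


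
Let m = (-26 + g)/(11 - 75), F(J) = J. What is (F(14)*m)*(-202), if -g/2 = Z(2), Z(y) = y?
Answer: -10605/8 ≈ -1325.6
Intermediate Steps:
g = -4 (g = -2*2 = -4)
m = 15/32 (m = (-26 - 4)/(11 - 75) = -30/(-64) = -30*(-1/64) = 15/32 ≈ 0.46875)
(F(14)*m)*(-202) = (14*(15/32))*(-202) = (105/16)*(-202) = -10605/8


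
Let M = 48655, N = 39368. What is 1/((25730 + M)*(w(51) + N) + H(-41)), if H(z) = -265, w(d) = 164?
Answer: 1/2940587555 ≈ 3.4007e-10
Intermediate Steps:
1/((25730 + M)*(w(51) + N) + H(-41)) = 1/((25730 + 48655)*(164 + 39368) - 265) = 1/(74385*39532 - 265) = 1/(2940587820 - 265) = 1/2940587555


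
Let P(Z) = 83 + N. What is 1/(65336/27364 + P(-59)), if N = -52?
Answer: 6841/228405 ≈ 0.029951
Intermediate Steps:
P(Z) = 31 (P(Z) = 83 - 52 = 31)
1/(65336/27364 + P(-59)) = 1/(65336/27364 + 31) = 1/(65336*(1/27364) + 31) = 1/(16334/6841 + 31) = 1/(228405/6841) = 6841/228405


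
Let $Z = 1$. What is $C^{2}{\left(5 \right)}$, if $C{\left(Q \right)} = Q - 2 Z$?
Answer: $9$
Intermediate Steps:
$C{\left(Q \right)} = -2 + Q$ ($C{\left(Q \right)} = Q - 2 = -2 + Q$)
$C^{2}{\left(5 \right)} = \left(-2 + 5\right)^{2} = 3^{2} = 9$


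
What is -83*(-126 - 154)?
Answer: 23240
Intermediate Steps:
-83*(-126 - 154) = -83*(-280) = 23240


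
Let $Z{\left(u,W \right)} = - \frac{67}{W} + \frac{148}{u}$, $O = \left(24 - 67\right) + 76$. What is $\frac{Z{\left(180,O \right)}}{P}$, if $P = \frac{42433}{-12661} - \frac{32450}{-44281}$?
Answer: $\frac{30478523738}{66065680035} \approx 0.46134$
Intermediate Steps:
$O = 33$ ($O = -43 + 76 = 33$)
$P = - \frac{1468126223}{560641741}$ ($P = 42433 \left(- \frac{1}{12661}\right) - - \frac{32450}{44281} = - \frac{42433}{12661} + \frac{32450}{44281} = - \frac{1468126223}{560641741} \approx -2.6187$)
$\frac{Z{\left(180,O \right)}}{P} = \frac{- \frac{67}{33} + \frac{148}{180}}{- \frac{1468126223}{560641741}} = \left(\left(-67\right) \frac{1}{33} + 148 \cdot \frac{1}{180}\right) \left(- \frac{560641741}{1468126223}\right) = \left(- \frac{67}{33} + \frac{37}{45}\right) \left(- \frac{560641741}{1468126223}\right) = \left(- \frac{598}{495}\right) \left(- \frac{560641741}{1468126223}\right) = \frac{30478523738}{66065680035}$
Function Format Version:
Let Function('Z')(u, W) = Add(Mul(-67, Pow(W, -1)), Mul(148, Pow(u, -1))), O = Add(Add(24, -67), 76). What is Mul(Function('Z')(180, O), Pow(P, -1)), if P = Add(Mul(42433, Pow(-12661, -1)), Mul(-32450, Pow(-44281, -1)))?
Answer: Rational(30478523738, 66065680035) ≈ 0.46134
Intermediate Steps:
O = 33 (O = Add(-43, 76) = 33)
P = Rational(-1468126223, 560641741) (P = Add(Mul(42433, Rational(-1, 12661)), Mul(-32450, Rational(-1, 44281))) = Add(Rational(-42433, 12661), Rational(32450, 44281)) = Rational(-1468126223, 560641741) ≈ -2.6187)
Mul(Function('Z')(180, O), Pow(P, -1)) = Mul(Add(Mul(-67, Pow(33, -1)), Mul(148, Pow(180, -1))), Pow(Rational(-1468126223, 560641741), -1)) = Mul(Add(Mul(-67, Rational(1, 33)), Mul(148, Rational(1, 180))), Rational(-560641741, 1468126223)) = Mul(Add(Rational(-67, 33), Rational(37, 45)), Rational(-560641741, 1468126223)) = Mul(Rational(-598, 495), Rational(-560641741, 1468126223)) = Rational(30478523738, 66065680035)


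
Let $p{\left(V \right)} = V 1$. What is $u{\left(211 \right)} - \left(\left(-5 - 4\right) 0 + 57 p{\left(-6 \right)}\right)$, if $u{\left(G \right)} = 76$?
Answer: $418$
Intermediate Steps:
$p{\left(V \right)} = V$
$u{\left(211 \right)} - \left(\left(-5 - 4\right) 0 + 57 p{\left(-6 \right)}\right) = 76 - \left(\left(-5 - 4\right) 0 + 57 \left(-6\right)\right) = 76 - \left(\left(-9\right) 0 - 342\right) = 76 - \left(0 - 342\right) = 76 - -342 = 76 + 342 = 418$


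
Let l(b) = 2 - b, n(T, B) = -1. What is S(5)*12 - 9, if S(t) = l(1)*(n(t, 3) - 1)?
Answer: -33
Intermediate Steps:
S(t) = -2 (S(t) = (2 - 1*1)*(-1 - 1) = (2 - 1)*(-2) = 1*(-2) = -2)
S(5)*12 - 9 = -2*12 - 9 = -24 - 9 = -33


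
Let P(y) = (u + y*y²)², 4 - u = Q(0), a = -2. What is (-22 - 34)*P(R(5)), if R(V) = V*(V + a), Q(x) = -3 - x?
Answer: -640523744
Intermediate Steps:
R(V) = V*(-2 + V) (R(V) = V*(V - 2) = V*(-2 + V))
u = 7 (u = 4 - (-3 - 1*0) = 4 - (-3 + 0) = 4 - 1*(-3) = 4 + 3 = 7)
P(y) = (7 + y³)² (P(y) = (7 + y*y²)² = (7 + y³)²)
(-22 - 34)*P(R(5)) = (-22 - 34)*(7 + (5*(-2 + 5))³)² = -56*(7 + (5*3)³)² = -56*(7 + 15³)² = -56*(7 + 3375)² = -56*3382² = -56*11437924 = -640523744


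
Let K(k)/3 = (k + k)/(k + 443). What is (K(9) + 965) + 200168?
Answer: 45456085/226 ≈ 2.0113e+5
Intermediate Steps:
K(k) = 6*k/(443 + k) (K(k) = 3*((k + k)/(k + 443)) = 3*((2*k)/(443 + k)) = 3*(2*k/(443 + k)) = 6*k/(443 + k))
(K(9) + 965) + 200168 = (6*9/(443 + 9) + 965) + 200168 = (6*9/452 + 965) + 200168 = (6*9*(1/452) + 965) + 200168 = (27/226 + 965) + 200168 = 218117/226 + 200168 = 45456085/226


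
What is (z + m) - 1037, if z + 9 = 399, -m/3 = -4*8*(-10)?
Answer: -1607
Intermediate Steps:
m = -960 (m = -3*(-4*8)*(-10) = -(-96)*(-10) = -3*320 = -960)
z = 390 (z = -9 + 399 = 390)
(z + m) - 1037 = (390 - 960) - 1037 = -570 - 1037 = -1607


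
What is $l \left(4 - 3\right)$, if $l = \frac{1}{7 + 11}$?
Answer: $\frac{1}{18} \approx 0.055556$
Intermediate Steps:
$l = \frac{1}{18} \approx 0.055556$
$l \left(4 - 3\right) = \frac{4 - 3}{18} = \frac{1}{18} \cdot 1 = \frac{1}{18}$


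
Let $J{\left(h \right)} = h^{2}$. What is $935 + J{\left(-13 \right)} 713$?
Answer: $121432$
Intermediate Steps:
$935 + J{\left(-13 \right)} 713 = 935 + \left(-13\right)^{2} \cdot 713 = 935 + 169 \cdot 713 = 935 + 120497 = 121432$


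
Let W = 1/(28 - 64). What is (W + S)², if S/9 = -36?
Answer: 136072225/1296 ≈ 1.0499e+5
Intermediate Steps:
S = -324 (S = 9*(-36) = -324)
W = -1/36 (W = 1/(-36) = -1/36 ≈ -0.027778)
(W + S)² = (-1/36 - 324)² = (-11665/36)² = 136072225/1296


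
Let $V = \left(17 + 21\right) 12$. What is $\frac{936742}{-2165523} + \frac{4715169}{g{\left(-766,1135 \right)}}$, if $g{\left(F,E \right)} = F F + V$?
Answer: $\frac{9660740775083}{1271621091876} \approx 7.5972$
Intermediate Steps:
$V = 456$ ($V = 38 \cdot 12 = 456$)
$g{\left(F,E \right)} = 456 + F^{2}$ ($g{\left(F,E \right)} = F F + 456 = F^{2} + 456 = 456 + F^{2}$)
$\frac{936742}{-2165523} + \frac{4715169}{g{\left(-766,1135 \right)}} = \frac{936742}{-2165523} + \frac{4715169}{456 + \left(-766\right)^{2}} = 936742 \left(- \frac{1}{2165523}\right) + \frac{4715169}{456 + 586756} = - \frac{936742}{2165523} + \frac{4715169}{587212} = \frac{9660740775083}{1271621091876}$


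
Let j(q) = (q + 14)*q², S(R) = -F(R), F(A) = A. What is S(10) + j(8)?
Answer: 1398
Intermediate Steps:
S(R) = -R
j(q) = q²*(14 + q) (j(q) = (14 + q)*q² = q²*(14 + q))
S(10) + j(8) = -1*10 + 8²*(14 + 8) = -10 + 64*22 = -10 + 1408 = 1398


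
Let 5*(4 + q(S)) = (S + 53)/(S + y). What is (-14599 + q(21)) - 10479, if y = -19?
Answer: -125373/5 ≈ -25075.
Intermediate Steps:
q(S) = -4 + (53 + S)/(5*(-19 + S)) (q(S) = -4 + ((S + 53)/(S - 19))/5 = -4 + ((53 + S)/(-19 + S))/5 = -4 + (53 + S)/(5*(-19 + S)))
(-14599 + q(21)) - 10479 = (-14599 + (433 - 19*21)/(5*(-19 + 21))) - 10479 = (-14599 + (⅕)*(433 - 399)/2) - 10479 = (-14599 + (⅕)*(½)*34) - 10479 = (-14599 + 17/5) - 10479 = -72978/5 - 10479 = -125373/5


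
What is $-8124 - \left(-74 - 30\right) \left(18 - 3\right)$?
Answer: $-6564$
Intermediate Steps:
$-8124 - \left(-74 - 30\right) \left(18 - 3\right) = -8124 - - 104 \left(18 - 3\right) = -8124 - \left(-104\right) 15 = -8124 - -1560 = -8124 + 1560 = -6564$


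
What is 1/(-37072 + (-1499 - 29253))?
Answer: -1/67824 ≈ -1.4744e-5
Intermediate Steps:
1/(-37072 + (-1499 - 29253)) = 1/(-37072 - 30752) = 1/(-67824) = -1/67824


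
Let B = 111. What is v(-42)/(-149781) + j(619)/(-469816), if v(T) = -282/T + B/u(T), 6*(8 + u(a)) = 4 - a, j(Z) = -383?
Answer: 1474622605/492586572072 ≈ 0.0029936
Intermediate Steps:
u(a) = -22/3 - a/6 (u(a) = -8 + (4 - a)/6 = -8 + (2/3 - a/6) = -22/3 - a/6)
v(T) = -282/T + 111/(-22/3 - T/6)
v(-42)/(-149781) + j(619)/(-469816) = (12*(-1034 - 79*(-42))/(-42*(44 - 42)))/(-149781) - 383/(-469816) = (12*(-1/42)*(-1034 + 3318)/2)*(-1/149781) - 383*(-1/469816) = (12*(-1/42)*(1/2)*2284)*(-1/149781) + 383/469816 = -2284/7*(-1/149781) + 383/469816 = 2284/1048467 + 383/469816 = 1474622605/492586572072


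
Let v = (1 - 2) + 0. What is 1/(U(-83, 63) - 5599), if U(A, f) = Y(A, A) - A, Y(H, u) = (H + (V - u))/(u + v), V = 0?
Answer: -1/5516 ≈ -0.00018129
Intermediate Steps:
v = -1 (v = -1 + 0 = -1)
Y(H, u) = (H - u)/(-1 + u) (Y(H, u) = (H + (0 - u))/(u - 1) = (H - u)/(-1 + u))
U(A, f) = -A (U(A, f) = (A - A)/(-1 + A) - A = 0/(-1 + A) - A = 0 - A = -A)
1/(U(-83, 63) - 5599) = 1/(-1*(-83) - 5599) = 1/(83 - 5599) = 1/(-5516) = -1/5516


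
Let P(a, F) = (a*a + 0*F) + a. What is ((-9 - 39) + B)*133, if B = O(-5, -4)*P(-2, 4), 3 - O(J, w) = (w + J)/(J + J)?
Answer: -29127/5 ≈ -5825.4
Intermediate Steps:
P(a, F) = a + a**2 (P(a, F) = (a**2 + 0) + a = a**2 + a = a + a**2)
O(J, w) = 3 - (J + w)/(2*J) (O(J, w) = 3 - (w + J)/(J + J) = 3 - (J + w)/(2*J))
B = 21/5 (B = ((1/2)*(-1*(-4) + 5*(-5))/(-5))*(-2*(1 - 2)) = ((1/2)*(-1/5)*(4 - 25))*(-2*(-1)) = ((1/2)*(-1/5)*(-21))*2 = (21/10)*2 = 21/5 ≈ 4.2000)
((-9 - 39) + B)*133 = ((-9 - 39) + 21/5)*133 = (-48 + 21/5)*133 = -219/5*133 = -29127/5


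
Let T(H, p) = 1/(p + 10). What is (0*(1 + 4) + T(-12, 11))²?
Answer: 1/441 ≈ 0.0022676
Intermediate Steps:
T(H, p) = 1/(10 + p)
(0*(1 + 4) + T(-12, 11))² = (0*(1 + 4) + 1/(10 + 11))² = (0*5 + 1/21)² = (0 + 1/21)² = (1/21)² = 1/441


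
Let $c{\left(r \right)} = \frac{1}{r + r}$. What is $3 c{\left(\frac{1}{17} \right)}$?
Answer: $\frac{51}{2} \approx 25.5$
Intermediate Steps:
$c{\left(r \right)} = \frac{1}{2 r}$
$3 c{\left(\frac{1}{17} \right)} = 3 \frac{1}{2 \cdot \frac{1}{17}} = 3 \frac{\frac{1}{\frac{1}{17}}}{2} = 3 \cdot \frac{1}{2} \cdot 17 = 3 \cdot \frac{17}{2} = \frac{51}{2}$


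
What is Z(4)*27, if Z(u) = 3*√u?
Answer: 162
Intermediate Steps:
Z(4)*27 = (3*√4)*27 = (3*2)*27 = 6*27 = 162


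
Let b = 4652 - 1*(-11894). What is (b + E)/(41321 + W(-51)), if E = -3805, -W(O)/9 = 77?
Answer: 12741/40628 ≈ 0.31360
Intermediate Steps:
W(O) = -693 (W(O) = -9*77 = -693)
b = 16546 (b = 4652 + 11894 = 16546)
(b + E)/(41321 + W(-51)) = (16546 - 3805)/(41321 - 693) = 12741/40628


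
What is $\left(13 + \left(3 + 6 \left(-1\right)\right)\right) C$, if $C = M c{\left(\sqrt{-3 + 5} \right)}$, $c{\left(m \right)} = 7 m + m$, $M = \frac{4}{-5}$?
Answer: $- 64 \sqrt{2} \approx -90.51$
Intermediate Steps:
$M = - \frac{4}{5}$ ($M = 4 \left(- \frac{1}{5}\right) = - \frac{4}{5} \approx -0.8$)
$c{\left(m \right)} = 8 m$
$C = - \frac{32 \sqrt{2}}{5}$ ($C = - \frac{4 \cdot 8 \sqrt{-3 + 5}}{5} = - \frac{4 \cdot 8 \sqrt{2}}{5} = - \frac{32 \sqrt{2}}{5} \approx -9.051$)
$\left(13 + \left(3 + 6 \left(-1\right)\right)\right) C = \left(13 + \left(3 + 6 \left(-1\right)\right)\right) \left(- \frac{32 \sqrt{2}}{5}\right) = \left(13 + \left(3 - 6\right)\right) \left(- \frac{32 \sqrt{2}}{5}\right) = \left(13 - 3\right) \left(- \frac{32 \sqrt{2}}{5}\right) = 10 \left(- \frac{32 \sqrt{2}}{5}\right) = - 64 \sqrt{2}$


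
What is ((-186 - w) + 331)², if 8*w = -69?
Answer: 1510441/64 ≈ 23601.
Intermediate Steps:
w = -69/8 (w = (⅛)*(-69) = -69/8 ≈ -8.6250)
((-186 - w) + 331)² = ((-186 - 1*(-69/8)) + 331)² = ((-186 + 69/8) + 331)² = (-1419/8 + 331)² = (1229/8)² = 1510441/64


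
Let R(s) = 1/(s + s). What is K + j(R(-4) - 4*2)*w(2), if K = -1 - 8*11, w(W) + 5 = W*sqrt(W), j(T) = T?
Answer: -387/8 - 65*sqrt(2)/4 ≈ -71.356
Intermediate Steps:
R(s) = 1/(2*s)
w(W) = -5 + W**(3/2) (w(W) = -5 + W*sqrt(W) = -5 + W**(3/2))
K = -89 (K = -1 - 88 = -89)
K + j(R(-4) - 4*2)*w(2) = -89 + ((1/2)/(-4) - 4*2)*(-5 + 2**(3/2)) = -89 + ((1/2)*(-1/4) - 8)*(-5 + 2*sqrt(2)) = -89 + (-1/8 - 8)*(-5 + 2*sqrt(2)) = -89 - 65*(-5 + 2*sqrt(2))/8 = -89 + (325/8 - 65*sqrt(2)/4) = -387/8 - 65*sqrt(2)/4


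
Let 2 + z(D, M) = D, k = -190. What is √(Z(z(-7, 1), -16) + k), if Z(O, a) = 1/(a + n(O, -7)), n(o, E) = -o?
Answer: 11*I*√77/7 ≈ 13.789*I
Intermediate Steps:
z(D, M) = -2 + D
Z(O, a) = 1/(a - O)
√(Z(z(-7, 1), -16) + k) = √(1/(-16 - (-2 - 7)) - 190) = √(1/(-16 - 1*(-9)) - 190) = √(1/(-16 + 9) - 190) = √(1/(-7) - 190) = √(-⅐ - 190) = √(-1331/7) = 11*I*√77/7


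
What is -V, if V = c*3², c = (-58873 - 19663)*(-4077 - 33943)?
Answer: -26873448480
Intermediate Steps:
c = 2985938720 (c = -78536*(-38020) = 2985938720)
V = 26873448480 (V = 2985938720*3² = 2985938720*9 = 26873448480)
-V = -1*26873448480 = -26873448480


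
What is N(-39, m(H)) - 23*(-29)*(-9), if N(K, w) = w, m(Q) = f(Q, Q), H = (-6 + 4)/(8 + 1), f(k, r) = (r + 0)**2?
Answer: -486239/81 ≈ -6003.0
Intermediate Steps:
f(k, r) = r**2
H = -2/9 ≈ -0.22222
m(Q) = Q**2
N(-39, m(H)) - 23*(-29)*(-9) = (-2/9)**2 - 23*(-29)*(-9) = 4/81 + 667*(-9) = 4/81 - 6003 = -486239/81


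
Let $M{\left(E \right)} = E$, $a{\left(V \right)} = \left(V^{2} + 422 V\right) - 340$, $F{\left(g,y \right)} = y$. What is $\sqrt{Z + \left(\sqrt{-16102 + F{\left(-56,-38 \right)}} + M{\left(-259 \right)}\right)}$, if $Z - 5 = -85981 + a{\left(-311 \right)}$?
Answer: $\sqrt{-121096 + 2 i \sqrt{4035}} \approx 0.183 + 347.99 i$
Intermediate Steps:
$a{\left(V \right)} = -340 + V^{2} + 422 V$
$Z = -120837$ ($Z = 5 + \left(-85981 + \left(-340 + \left(-311\right)^{2} + 422 \left(-311\right)\right)\right) = 5 - 120842 = -120837$)
$\sqrt{Z + \left(\sqrt{-16102 + F{\left(-56,-38 \right)}} + M{\left(-259 \right)}\right)} = \sqrt{-120837 - \left(259 - \sqrt{-16102 - 38}\right)} = \sqrt{-120837 - \left(259 - \sqrt{-16140}\right)} = \sqrt{-120837 - \left(259 - 2 i \sqrt{4035}\right)} = \sqrt{-121096 + 2 i \sqrt{4035}}$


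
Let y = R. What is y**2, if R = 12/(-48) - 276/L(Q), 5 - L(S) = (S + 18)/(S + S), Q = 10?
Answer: 851929/144 ≈ 5916.2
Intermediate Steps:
L(S) = 5 - (18 + S)/(2*S) (L(S) = 5 - (S + 18)/(S + S) = 5 - (18 + S)/(2*S))
R = -923/12 (R = 12/(-48) - 276/(9/2 - 9/10) = 12*(-1/48) - 276/(9/2 - 9*1/10) = -1/4 - 276/(9/2 - 9/10) = -1/4 - 276/18/5 = -1/4 - 276*5/18 = -1/4 - 230/3 = -923/12 ≈ -76.917)
y = -923/12 ≈ -76.917
y**2 = (-923/12)**2 = 851929/144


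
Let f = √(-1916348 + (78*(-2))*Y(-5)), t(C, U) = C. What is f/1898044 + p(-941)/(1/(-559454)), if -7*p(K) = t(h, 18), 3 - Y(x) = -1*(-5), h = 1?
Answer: 79922 + I*√479009/949022 ≈ 79922.0 + 0.00072928*I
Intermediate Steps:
Y(x) = -2 (Y(x) = 3 - (-1)*(-5) = 3 - 1*5 = 3 - 5 = -2)
p(K) = -⅐ (p(K) = -⅐*1 = -⅐)
f = 2*I*√479009 (f = √(-1916348 + (78*(-2))*(-2)) = √(-1916348 - 156*(-2)) = √(-1916348 + 312) = √(-1916036) = 2*I*√479009 ≈ 1384.2*I)
f/1898044 + p(-941)/(1/(-559454)) = (2*I*√479009)/1898044 - 1/(7*(1/(-559454))) = (2*I*√479009)*(1/1898044) - 1/(7*(-1/559454)) = I*√479009/949022 - ⅐*(-559454) = I*√479009/949022 + 79922 = 79922 + I*√479009/949022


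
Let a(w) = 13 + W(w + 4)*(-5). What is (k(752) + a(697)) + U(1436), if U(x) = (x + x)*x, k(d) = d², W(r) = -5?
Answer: 4689734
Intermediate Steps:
U(x) = 2*x² (U(x) = (2*x)*x = 2*x²)
a(w) = 38 (a(w) = 13 - 5*(-5) = 13 + 25 = 38)
(k(752) + a(697)) + U(1436) = (752² + 38) + 2*1436² = (565504 + 38) + 2*2062096 = 565542 + 4124192 = 4689734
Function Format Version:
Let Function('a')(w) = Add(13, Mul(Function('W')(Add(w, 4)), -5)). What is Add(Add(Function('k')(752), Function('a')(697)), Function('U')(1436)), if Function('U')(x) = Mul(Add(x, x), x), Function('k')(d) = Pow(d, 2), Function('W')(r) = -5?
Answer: 4689734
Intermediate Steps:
Function('U')(x) = Mul(2, Pow(x, 2)) (Function('U')(x) = Mul(Mul(2, x), x) = Mul(2, Pow(x, 2)))
Function('a')(w) = 38 (Function('a')(w) = Add(13, Mul(-5, -5)) = Add(13, 25) = 38)
Add(Add(Function('k')(752), Function('a')(697)), Function('U')(1436)) = Add(Add(Pow(752, 2), 38), Mul(2, Pow(1436, 2))) = Add(Add(565504, 38), Mul(2, 2062096)) = Add(565542, 4124192) = 4689734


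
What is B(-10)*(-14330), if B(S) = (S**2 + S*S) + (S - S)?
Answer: -2866000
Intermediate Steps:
B(S) = 2*S**2 (B(S) = (S**2 + S**2) + 0 = 2*S**2 + 0 = 2*S**2)
B(-10)*(-14330) = (2*(-10)**2)*(-14330) = (2*100)*(-14330) = 200*(-14330) = -2866000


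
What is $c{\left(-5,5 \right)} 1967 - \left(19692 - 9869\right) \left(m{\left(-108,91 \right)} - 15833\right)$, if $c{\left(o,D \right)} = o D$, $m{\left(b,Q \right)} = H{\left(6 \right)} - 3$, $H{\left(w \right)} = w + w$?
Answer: $155389977$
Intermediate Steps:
$H{\left(w \right)} = 2 w$
$m{\left(b,Q \right)} = 9$ ($m{\left(b,Q \right)} = 2 \cdot 6 - 3 = 12 - 3 = 9$)
$c{\left(o,D \right)} = D o$
$c{\left(-5,5 \right)} 1967 - \left(19692 - 9869\right) \left(m{\left(-108,91 \right)} - 15833\right) = 5 \left(-5\right) 1967 - \left(19692 - 9869\right) \left(9 - 15833\right) = \left(-25\right) 1967 - 9823 \left(-15824\right) = -49175 - -155439152 = -49175 + 155439152 = 155389977$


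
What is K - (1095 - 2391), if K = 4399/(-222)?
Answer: 283313/222 ≈ 1276.2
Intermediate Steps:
K = -4399/222 (K = 4399*(-1/222) = -4399/222 ≈ -19.815)
K - (1095 - 2391) = -4399/222 - (1095 - 2391) = -4399/222 - 1*(-1296) = -4399/222 + 1296 = 283313/222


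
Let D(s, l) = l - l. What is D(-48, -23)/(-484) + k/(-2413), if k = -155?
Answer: 155/2413 ≈ 0.064235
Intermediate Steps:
D(s, l) = 0
D(-48, -23)/(-484) + k/(-2413) = 0/(-484) - 155/(-2413) = 0*(-1/484) - 155*(-1/2413) = 0 + 155/2413 = 155/2413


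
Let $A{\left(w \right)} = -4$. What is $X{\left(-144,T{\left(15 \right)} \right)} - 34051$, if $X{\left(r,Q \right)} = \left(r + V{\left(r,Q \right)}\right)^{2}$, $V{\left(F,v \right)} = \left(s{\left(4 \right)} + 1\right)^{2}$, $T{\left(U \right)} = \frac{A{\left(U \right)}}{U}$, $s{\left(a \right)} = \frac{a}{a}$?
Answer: $-14451$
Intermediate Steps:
$s{\left(a \right)} = 1$
$T{\left(U \right)} = - \frac{4}{U}$
$V{\left(F,v \right)} = 4$ ($V{\left(F,v \right)} = \left(1 + 1\right)^{2} = 2^{2} = 4$)
$X{\left(r,Q \right)} = \left(4 + r\right)^{2}$ ($X{\left(r,Q \right)} = \left(r + 4\right)^{2} = \left(4 + r\right)^{2}$)
$X{\left(-144,T{\left(15 \right)} \right)} - 34051 = \left(4 - 144\right)^{2} - 34051 = \left(-140\right)^{2} - 34051 = 19600 - 34051 = -14451$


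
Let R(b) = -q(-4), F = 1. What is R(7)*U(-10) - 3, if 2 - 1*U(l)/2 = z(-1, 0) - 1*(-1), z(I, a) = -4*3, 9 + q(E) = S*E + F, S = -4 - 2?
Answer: -419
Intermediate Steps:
S = -6
q(E) = -8 - 6*E (q(E) = -9 + (-6*E + 1) = -9 + (1 - 6*E) = -8 - 6*E)
z(I, a) = -12
R(b) = -16 (R(b) = -(-8 - 6*(-4)) = -(-8 + 24) = -1*16 = -16)
U(l) = 26 (U(l) = 4 - 2*(-12 - 1*(-1)) = 4 - 2*(-12 + 1) = 4 - 2*(-11) = 4 + 22 = 26)
R(7)*U(-10) - 3 = -16*26 - 3 = -416 - 3 = -419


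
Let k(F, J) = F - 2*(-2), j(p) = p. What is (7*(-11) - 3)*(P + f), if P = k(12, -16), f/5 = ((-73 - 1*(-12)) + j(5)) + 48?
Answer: 1920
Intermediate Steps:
k(F, J) = 4 + F (k(F, J) = F + 4 = 4 + F)
f = -40 (f = 5*(((-73 - 1*(-12)) + 5) + 48) = 5*(((-73 + 12) + 5) + 48) = 5*((-61 + 5) + 48) = 5*(-56 + 48) = 5*(-8) = -40)
P = 16 (P = 4 + 12 = 16)
(7*(-11) - 3)*(P + f) = (7*(-11) - 3)*(16 - 40) = (-77 - 3)*(-24) = -80*(-24) = 1920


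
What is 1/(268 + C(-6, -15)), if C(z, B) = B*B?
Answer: 1/493 ≈ 0.0020284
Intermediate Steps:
C(z, B) = B²
1/(268 + C(-6, -15)) = 1/(268 + (-15)²) = 1/(268 + 225) = 1/493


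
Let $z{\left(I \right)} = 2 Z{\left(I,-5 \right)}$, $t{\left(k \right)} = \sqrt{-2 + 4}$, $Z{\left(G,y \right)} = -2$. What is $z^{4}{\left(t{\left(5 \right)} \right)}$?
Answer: $256$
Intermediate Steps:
$t{\left(k \right)} = \sqrt{2}$
$z{\left(I \right)} = -4$ ($z{\left(I \right)} = 2 \left(-2\right) = -4$)
$z^{4}{\left(t{\left(5 \right)} \right)} = \left(-4\right)^{4} = 256$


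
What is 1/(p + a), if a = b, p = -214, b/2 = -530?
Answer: -1/1274 ≈ -0.00078493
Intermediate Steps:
b = -1060 (b = 2*(-530) = -1060)
a = -1060
1/(p + a) = 1/(-214 - 1060) = 1/(-1274) = -1/1274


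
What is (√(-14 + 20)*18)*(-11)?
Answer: -198*√6 ≈ -485.00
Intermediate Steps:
(√(-14 + 20)*18)*(-11) = (√6*18)*(-11) = (18*√6)*(-11) = -198*√6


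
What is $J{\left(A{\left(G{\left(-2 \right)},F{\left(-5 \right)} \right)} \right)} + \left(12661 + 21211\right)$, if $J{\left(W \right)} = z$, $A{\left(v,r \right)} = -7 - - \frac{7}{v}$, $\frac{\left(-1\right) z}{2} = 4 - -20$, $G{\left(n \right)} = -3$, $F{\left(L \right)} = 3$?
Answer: $33824$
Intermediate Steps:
$z = -48$ ($z = - 2 \left(4 - -20\right) = - 2 \left(4 + 20\right) = \left(-2\right) 24 = -48$)
$A{\left(v,r \right)} = -7 + \frac{7}{v}$
$J{\left(W \right)} = -48$
$J{\left(A{\left(G{\left(-2 \right)},F{\left(-5 \right)} \right)} \right)} + \left(12661 + 21211\right) = -48 + \left(12661 + 21211\right) = -48 + 33872 = 33824$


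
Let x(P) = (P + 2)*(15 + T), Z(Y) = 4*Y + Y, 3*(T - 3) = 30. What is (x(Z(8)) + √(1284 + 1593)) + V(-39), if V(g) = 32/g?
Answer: 45832/39 + √2877 ≈ 1228.8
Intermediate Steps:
T = 13 (T = 3 + (⅓)*30 = 3 + 10 = 13)
Z(Y) = 5*Y
x(P) = 56 + 28*P (x(P) = (P + 2)*(15 + 13) = (2 + P)*28 = 56 + 28*P)
(x(Z(8)) + √(1284 + 1593)) + V(-39) = ((56 + 28*(5*8)) + √(1284 + 1593)) + 32/(-39) = ((56 + 28*40) + √2877) + 32*(-1/39) = ((56 + 1120) + √2877) - 32/39 = (1176 + √2877) - 32/39 = 45832/39 + √2877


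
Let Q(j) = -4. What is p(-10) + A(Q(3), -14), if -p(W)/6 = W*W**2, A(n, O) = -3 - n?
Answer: 6001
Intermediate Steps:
p(W) = -6*W**3 (p(W) = -6*W*W**2 = -6*W**3)
p(-10) + A(Q(3), -14) = -6*(-10)**3 + (-3 - 1*(-4)) = -6*(-1000) + (-3 + 4) = 6000 + 1 = 6001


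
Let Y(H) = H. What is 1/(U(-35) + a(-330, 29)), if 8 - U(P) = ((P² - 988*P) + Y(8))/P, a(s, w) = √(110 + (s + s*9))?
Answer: 1263255/1306612399 - 1225*I*√3190/1306612399 ≈ 0.00096682 - 5.2952e-5*I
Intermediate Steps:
a(s, w) = √(110 + 10*s) (a(s, w) = √(110 + (s + 9*s)) = √(110 + 10*s))
U(P) = 8 - (8 + P² - 988*P)/P (U(P) = 8 - ((P² - 988*P) + 8)/P = 8 - (8 + P² - 988*P)/P)
1/(U(-35) + a(-330, 29)) = 1/((996 - 1*(-35) - 8/(-35)) + √(110 + 10*(-330))) = 1/((996 + 35 - 8*(-1/35)) + √(110 - 3300)) = 1/((996 + 35 + 8/35) + √(-3190)) = 1/(36093/35 + I*√3190)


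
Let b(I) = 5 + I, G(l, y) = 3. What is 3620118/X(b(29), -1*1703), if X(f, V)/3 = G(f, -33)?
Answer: 1206706/3 ≈ 4.0224e+5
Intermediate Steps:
X(f, V) = 9 (X(f, V) = 3*3 = 9)
3620118/X(b(29), -1*1703) = 3620118/9 = 3620118*(⅑) = 1206706/3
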